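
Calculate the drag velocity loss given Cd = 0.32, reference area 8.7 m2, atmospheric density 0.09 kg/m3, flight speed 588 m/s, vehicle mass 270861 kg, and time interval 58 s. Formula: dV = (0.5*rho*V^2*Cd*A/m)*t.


D = 0.5 * 0.09 * 588^2 * 0.32 * 8.7 = 43314.81 N
a = 43314.81 / 270861 = 0.1599 m/s2
dV = 0.1599 * 58 = 9.3 m/s

9.3 m/s


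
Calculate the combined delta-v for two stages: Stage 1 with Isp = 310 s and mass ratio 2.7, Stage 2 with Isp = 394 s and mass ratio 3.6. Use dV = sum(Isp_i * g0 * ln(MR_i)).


dV1 = 310 * 9.81 * ln(2.7) = 3020.6 m/s
dV2 = 394 * 9.81 * ln(3.6) = 4951.0 m/s
Total dV = 3020.6 + 4951.0 = 7971.6 m/s ~ 7972 m/s

7972 m/s


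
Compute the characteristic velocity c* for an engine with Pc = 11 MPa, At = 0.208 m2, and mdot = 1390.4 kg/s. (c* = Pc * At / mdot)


c* = 11e6 * 0.208 / 1390.4 = 1646 m/s

1646 m/s


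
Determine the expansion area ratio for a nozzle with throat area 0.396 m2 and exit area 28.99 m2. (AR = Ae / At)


AR = 28.99 / 0.396 = 73.2

73.2


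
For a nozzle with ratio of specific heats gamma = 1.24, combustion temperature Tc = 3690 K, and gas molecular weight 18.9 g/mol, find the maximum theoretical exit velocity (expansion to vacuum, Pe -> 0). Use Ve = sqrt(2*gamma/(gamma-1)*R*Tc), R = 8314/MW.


R = 8314 / 18.9 = 439.89 J/(kg.K)
Ve = sqrt(2 * 1.24 / (1.24 - 1) * 439.89 * 3690) = 4096 m/s

4096 m/s


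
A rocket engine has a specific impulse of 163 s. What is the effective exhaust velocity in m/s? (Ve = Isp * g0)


Ve = Isp * g0 = 163 * 9.81 = 1599.0 m/s

1599.0 m/s


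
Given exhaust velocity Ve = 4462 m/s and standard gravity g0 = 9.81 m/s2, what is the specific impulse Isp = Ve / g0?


Isp = Ve / g0 = 4462 / 9.81 = 454.8 s

454.8 s


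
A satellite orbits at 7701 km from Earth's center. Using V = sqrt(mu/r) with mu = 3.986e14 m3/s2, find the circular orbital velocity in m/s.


V = sqrt(3.986e14 / 7701000) = 7194 m/s

7194 m/s


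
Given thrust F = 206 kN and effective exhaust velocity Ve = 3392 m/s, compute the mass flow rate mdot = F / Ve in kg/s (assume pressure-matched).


mdot = F / Ve = 206000 / 3392 = 60.7 kg/s

60.7 kg/s


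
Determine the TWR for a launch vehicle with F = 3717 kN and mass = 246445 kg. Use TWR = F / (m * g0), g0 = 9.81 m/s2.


TWR = 3717000 / (246445 * 9.81) = 1.54

1.54


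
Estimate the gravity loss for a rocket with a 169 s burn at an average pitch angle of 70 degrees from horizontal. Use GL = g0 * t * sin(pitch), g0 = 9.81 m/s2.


GL = 9.81 * 169 * sin(70 deg) = 1558 m/s

1558 m/s


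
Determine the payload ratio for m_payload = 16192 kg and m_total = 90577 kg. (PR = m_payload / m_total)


PR = 16192 / 90577 = 0.1788

0.1788


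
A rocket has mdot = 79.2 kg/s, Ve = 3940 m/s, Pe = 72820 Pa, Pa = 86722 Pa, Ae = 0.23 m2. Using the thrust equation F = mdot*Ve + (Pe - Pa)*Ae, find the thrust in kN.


F = 79.2 * 3940 + (72820 - 86722) * 0.23 = 308851.0 N = 308.9 kN

308.9 kN


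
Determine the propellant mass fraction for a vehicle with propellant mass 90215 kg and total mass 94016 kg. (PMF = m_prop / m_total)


PMF = 90215 / 94016 = 0.96

0.96


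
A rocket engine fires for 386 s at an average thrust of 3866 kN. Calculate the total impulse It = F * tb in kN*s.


It = 3866 * 386 = 1492276 kN*s

1492276 kN*s


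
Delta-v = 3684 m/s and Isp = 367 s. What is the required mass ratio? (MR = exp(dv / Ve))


Ve = 367 * 9.81 = 3600.27 m/s
MR = exp(3684 / 3600.27) = 2.782

2.782


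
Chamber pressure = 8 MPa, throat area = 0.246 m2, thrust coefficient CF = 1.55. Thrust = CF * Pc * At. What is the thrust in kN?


F = 1.55 * 8e6 * 0.246 = 3.0504e+06 N = 3050.4 kN

3050.4 kN


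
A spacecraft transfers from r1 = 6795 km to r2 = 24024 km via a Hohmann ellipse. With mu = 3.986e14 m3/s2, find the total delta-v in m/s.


V1 = sqrt(mu/r1) = 7659.03 m/s
dV1 = V1*(sqrt(2*r2/(r1+r2)) - 1) = 1904.15 m/s
V2 = sqrt(mu/r2) = 4073.3 m/s
dV2 = V2*(1 - sqrt(2*r1/(r1+r2))) = 1368.43 m/s
Total dV = 3273 m/s

3273 m/s


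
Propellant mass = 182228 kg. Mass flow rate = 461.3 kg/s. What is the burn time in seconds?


tb = 182228 / 461.3 = 395.0 s

395.0 s


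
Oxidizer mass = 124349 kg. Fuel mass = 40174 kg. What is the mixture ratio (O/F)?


MR = 124349 / 40174 = 3.1

3.1


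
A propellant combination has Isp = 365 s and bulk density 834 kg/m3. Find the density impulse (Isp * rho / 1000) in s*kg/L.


rho*Isp = 365 * 834 / 1000 = 304 s*kg/L

304 s*kg/L


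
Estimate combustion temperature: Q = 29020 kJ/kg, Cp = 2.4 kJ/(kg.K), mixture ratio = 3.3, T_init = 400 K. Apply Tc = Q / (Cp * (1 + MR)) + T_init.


Tc = 29020 / (2.4 * (1 + 3.3)) + 400 = 3212 K

3212 K


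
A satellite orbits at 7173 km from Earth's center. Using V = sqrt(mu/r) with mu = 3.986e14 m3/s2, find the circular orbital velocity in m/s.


V = sqrt(3.986e14 / 7173000) = 7454 m/s

7454 m/s


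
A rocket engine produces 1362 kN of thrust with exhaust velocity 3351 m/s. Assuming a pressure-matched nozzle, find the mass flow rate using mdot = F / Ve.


mdot = F / Ve = 1362000 / 3351 = 406.4 kg/s

406.4 kg/s


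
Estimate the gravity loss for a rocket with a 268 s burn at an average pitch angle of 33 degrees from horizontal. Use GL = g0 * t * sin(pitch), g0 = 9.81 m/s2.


GL = 9.81 * 268 * sin(33 deg) = 1432 m/s

1432 m/s


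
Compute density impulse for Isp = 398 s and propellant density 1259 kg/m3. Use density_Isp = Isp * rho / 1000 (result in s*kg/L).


rho*Isp = 398 * 1259 / 1000 = 501 s*kg/L

501 s*kg/L


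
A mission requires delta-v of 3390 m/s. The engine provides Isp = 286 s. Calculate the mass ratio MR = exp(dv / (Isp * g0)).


Ve = 286 * 9.81 = 2805.66 m/s
MR = exp(3390 / 2805.66) = 3.348

3.348


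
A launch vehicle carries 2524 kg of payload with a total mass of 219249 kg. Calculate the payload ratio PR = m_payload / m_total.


PR = 2524 / 219249 = 0.0115

0.0115


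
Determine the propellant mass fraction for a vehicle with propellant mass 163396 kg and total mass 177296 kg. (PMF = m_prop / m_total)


PMF = 163396 / 177296 = 0.922

0.922


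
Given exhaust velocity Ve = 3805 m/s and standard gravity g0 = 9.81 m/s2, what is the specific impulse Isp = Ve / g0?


Isp = Ve / g0 = 3805 / 9.81 = 387.9 s

387.9 s


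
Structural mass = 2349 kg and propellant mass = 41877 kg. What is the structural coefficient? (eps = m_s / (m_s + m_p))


eps = 2349 / (2349 + 41877) = 0.0531

0.0531


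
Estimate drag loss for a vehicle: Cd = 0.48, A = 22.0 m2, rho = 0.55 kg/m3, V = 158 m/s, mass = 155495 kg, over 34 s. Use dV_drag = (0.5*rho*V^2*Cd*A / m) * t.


D = 0.5 * 0.55 * 158^2 * 0.48 * 22.0 = 72495.46 N
a = 72495.46 / 155495 = 0.4662 m/s2
dV = 0.4662 * 34 = 15.9 m/s

15.9 m/s


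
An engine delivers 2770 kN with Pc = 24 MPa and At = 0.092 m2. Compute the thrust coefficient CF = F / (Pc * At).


CF = 2770000 / (24e6 * 0.092) = 1.25

1.25


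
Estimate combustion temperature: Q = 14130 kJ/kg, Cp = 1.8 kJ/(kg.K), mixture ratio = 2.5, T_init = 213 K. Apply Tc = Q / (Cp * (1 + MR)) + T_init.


Tc = 14130 / (1.8 * (1 + 2.5)) + 213 = 2456 K

2456 K


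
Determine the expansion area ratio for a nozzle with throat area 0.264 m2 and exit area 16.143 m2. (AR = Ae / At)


AR = 16.143 / 0.264 = 61.1

61.1


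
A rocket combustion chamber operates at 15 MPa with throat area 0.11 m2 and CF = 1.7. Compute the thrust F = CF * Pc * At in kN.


F = 1.7 * 15e6 * 0.11 = 2.8050e+06 N = 2805.0 kN

2805.0 kN


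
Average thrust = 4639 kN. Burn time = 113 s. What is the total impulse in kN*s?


It = 4639 * 113 = 524207 kN*s

524207 kN*s


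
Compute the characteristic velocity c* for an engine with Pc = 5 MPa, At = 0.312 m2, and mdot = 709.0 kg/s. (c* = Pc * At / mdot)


c* = 5e6 * 0.312 / 709.0 = 2200 m/s

2200 m/s


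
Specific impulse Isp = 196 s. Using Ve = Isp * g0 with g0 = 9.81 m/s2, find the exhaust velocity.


Ve = Isp * g0 = 196 * 9.81 = 1922.8 m/s

1922.8 m/s


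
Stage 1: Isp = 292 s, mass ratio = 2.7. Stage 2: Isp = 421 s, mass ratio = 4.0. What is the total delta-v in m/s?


dV1 = 292 * 9.81 * ln(2.7) = 2845.2 m/s
dV2 = 421 * 9.81 * ln(4.0) = 5725.4 m/s
Total dV = 2845.2 + 5725.4 = 8570.6 m/s ~ 8571 m/s

8571 m/s


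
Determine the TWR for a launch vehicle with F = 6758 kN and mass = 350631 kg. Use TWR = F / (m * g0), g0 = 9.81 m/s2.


TWR = 6758000 / (350631 * 9.81) = 1.96

1.96


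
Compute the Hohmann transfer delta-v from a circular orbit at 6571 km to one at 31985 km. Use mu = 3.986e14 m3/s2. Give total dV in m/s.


V1 = sqrt(mu/r1) = 7788.48 m/s
dV1 = V1*(sqrt(2*r2/(r1+r2)) - 1) = 2243.69 m/s
V2 = sqrt(mu/r2) = 3530.17 m/s
dV2 = V2*(1 - sqrt(2*r1/(r1+r2))) = 1469.16 m/s
Total dV = 3713 m/s

3713 m/s


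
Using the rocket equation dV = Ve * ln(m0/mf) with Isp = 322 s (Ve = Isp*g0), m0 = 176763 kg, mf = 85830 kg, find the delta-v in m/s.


Ve = 322 * 9.81 = 3158.82 m/s
dV = 3158.82 * ln(176763/85830) = 2282 m/s

2282 m/s


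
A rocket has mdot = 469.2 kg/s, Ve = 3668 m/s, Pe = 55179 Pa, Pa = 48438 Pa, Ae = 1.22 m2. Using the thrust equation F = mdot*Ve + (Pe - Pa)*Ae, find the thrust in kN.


F = 469.2 * 3668 + (55179 - 48438) * 1.22 = 1.7292e+06 N = 1729.2 kN

1729.2 kN


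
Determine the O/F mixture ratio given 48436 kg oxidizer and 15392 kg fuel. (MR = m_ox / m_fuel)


MR = 48436 / 15392 = 3.15

3.15


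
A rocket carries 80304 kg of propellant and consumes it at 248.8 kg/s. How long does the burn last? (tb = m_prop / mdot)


tb = 80304 / 248.8 = 322.8 s

322.8 s


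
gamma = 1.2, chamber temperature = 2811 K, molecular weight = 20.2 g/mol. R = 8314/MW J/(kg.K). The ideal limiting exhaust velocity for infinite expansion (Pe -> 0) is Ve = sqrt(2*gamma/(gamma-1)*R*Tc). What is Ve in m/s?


R = 8314 / 20.2 = 411.58 J/(kg.K)
Ve = sqrt(2 * 1.2 / (1.2 - 1) * 411.58 * 2811) = 3726 m/s

3726 m/s


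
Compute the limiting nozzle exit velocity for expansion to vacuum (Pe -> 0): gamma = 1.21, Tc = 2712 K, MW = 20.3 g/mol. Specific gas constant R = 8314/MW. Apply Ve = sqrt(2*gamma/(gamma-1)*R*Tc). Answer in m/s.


R = 8314 / 20.3 = 409.56 J/(kg.K)
Ve = sqrt(2 * 1.21 / (1.21 - 1) * 409.56 * 2712) = 3578 m/s

3578 m/s


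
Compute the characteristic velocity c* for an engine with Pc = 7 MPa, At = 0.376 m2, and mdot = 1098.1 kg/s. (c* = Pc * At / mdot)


c* = 7e6 * 0.376 / 1098.1 = 2397 m/s

2397 m/s


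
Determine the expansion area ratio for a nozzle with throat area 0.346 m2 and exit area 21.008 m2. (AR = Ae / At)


AR = 21.008 / 0.346 = 60.7

60.7


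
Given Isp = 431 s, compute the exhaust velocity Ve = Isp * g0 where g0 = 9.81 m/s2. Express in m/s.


Ve = Isp * g0 = 431 * 9.81 = 4228.1 m/s

4228.1 m/s


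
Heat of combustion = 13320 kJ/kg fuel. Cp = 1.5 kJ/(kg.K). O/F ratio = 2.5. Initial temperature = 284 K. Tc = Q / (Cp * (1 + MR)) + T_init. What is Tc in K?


Tc = 13320 / (1.5 * (1 + 2.5)) + 284 = 2821 K

2821 K


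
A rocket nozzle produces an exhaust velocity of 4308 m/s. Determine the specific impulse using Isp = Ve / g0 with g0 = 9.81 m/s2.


Isp = Ve / g0 = 4308 / 9.81 = 439.1 s

439.1 s


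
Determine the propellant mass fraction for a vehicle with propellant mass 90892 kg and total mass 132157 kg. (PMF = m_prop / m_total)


PMF = 90892 / 132157 = 0.688

0.688


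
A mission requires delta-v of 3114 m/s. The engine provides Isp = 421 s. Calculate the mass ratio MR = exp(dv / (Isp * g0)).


Ve = 421 * 9.81 = 4130.01 m/s
MR = exp(3114 / 4130.01) = 2.125

2.125


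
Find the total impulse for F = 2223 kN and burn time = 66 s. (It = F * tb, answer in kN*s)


It = 2223 * 66 = 146718 kN*s

146718 kN*s


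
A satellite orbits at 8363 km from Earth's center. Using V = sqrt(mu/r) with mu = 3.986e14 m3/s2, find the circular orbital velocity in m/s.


V = sqrt(3.986e14 / 8363000) = 6904 m/s

6904 m/s


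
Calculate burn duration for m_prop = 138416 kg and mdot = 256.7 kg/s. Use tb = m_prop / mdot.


tb = 138416 / 256.7 = 539.2 s

539.2 s


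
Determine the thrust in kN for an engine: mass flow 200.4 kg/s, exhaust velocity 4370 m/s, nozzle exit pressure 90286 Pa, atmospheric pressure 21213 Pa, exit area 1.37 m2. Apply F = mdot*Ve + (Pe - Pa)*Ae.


F = 200.4 * 4370 + (90286 - 21213) * 1.37 = 970378.0 N = 970.4 kN

970.4 kN


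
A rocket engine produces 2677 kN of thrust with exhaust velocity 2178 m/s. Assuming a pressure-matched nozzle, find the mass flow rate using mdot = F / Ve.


mdot = F / Ve = 2677000 / 2178 = 1229.1 kg/s

1229.1 kg/s


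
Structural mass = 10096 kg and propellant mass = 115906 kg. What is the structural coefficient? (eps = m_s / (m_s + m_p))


eps = 10096 / (10096 + 115906) = 0.0801

0.0801


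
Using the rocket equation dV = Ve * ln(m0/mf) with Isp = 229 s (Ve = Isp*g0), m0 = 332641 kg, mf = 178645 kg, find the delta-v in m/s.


Ve = 229 * 9.81 = 2246.49 m/s
dV = 2246.49 * ln(332641/178645) = 1397 m/s

1397 m/s


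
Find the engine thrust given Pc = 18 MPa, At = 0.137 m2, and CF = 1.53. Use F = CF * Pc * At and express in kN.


F = 1.53 * 18e6 * 0.137 = 3.7730e+06 N = 3773.0 kN

3773.0 kN


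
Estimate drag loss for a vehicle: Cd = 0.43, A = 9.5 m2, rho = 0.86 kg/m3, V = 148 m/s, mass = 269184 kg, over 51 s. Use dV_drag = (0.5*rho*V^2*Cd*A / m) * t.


D = 0.5 * 0.86 * 148^2 * 0.43 * 9.5 = 38475.47 N
a = 38475.47 / 269184 = 0.1429 m/s2
dV = 0.1429 * 51 = 7.3 m/s

7.3 m/s


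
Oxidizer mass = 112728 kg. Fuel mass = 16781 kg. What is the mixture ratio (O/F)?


MR = 112728 / 16781 = 6.72

6.72


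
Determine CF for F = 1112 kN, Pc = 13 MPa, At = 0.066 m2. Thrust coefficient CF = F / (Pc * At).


CF = 1112000 / (13e6 * 0.066) = 1.3

1.3


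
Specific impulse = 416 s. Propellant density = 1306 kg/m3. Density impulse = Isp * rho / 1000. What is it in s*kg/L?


rho*Isp = 416 * 1306 / 1000 = 543 s*kg/L

543 s*kg/L


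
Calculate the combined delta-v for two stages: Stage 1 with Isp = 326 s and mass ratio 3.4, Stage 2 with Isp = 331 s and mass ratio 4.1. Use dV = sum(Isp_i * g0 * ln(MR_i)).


dV1 = 326 * 9.81 * ln(3.4) = 3913.7 m/s
dV2 = 331 * 9.81 * ln(4.1) = 4581.6 m/s
Total dV = 3913.7 + 4581.6 = 8495.3 m/s ~ 8495 m/s

8495 m/s


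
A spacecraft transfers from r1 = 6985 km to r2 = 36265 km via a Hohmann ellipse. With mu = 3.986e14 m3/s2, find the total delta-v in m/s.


V1 = sqrt(mu/r1) = 7554.15 m/s
dV1 = V1*(sqrt(2*r2/(r1+r2)) - 1) = 2228.38 m/s
V2 = sqrt(mu/r2) = 3315.32 m/s
dV2 = V2*(1 - sqrt(2*r1/(r1+r2))) = 1431.1 m/s
Total dV = 3659 m/s

3659 m/s


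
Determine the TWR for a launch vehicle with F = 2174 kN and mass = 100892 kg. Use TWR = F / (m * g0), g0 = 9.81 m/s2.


TWR = 2174000 / (100892 * 9.81) = 2.2

2.2


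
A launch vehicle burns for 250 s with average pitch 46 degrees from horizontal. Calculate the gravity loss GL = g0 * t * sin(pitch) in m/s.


GL = 9.81 * 250 * sin(46 deg) = 1764 m/s

1764 m/s


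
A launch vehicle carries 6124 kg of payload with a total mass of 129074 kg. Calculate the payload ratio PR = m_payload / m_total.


PR = 6124 / 129074 = 0.0474

0.0474


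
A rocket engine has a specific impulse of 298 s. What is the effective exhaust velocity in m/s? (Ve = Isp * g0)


Ve = Isp * g0 = 298 * 9.81 = 2923.4 m/s

2923.4 m/s


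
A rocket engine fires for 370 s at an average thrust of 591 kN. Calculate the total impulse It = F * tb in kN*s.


It = 591 * 370 = 218670 kN*s

218670 kN*s


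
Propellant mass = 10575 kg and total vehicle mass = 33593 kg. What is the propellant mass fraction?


PMF = 10575 / 33593 = 0.315

0.315


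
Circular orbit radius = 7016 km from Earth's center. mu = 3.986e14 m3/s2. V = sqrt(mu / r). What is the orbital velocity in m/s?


V = sqrt(3.986e14 / 7016000) = 7537 m/s

7537 m/s


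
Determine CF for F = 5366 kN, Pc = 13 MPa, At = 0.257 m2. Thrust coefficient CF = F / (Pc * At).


CF = 5366000 / (13e6 * 0.257) = 1.61

1.61


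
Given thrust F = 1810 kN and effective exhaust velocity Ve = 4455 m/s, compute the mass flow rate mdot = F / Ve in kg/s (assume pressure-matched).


mdot = F / Ve = 1810000 / 4455 = 406.3 kg/s

406.3 kg/s


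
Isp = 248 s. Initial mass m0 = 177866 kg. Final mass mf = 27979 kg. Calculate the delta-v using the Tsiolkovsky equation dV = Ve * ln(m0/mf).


Ve = 248 * 9.81 = 2432.88 m/s
dV = 2432.88 * ln(177866/27979) = 4500 m/s

4500 m/s


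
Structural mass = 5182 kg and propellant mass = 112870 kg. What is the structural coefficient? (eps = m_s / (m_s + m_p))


eps = 5182 / (5182 + 112870) = 0.0439

0.0439


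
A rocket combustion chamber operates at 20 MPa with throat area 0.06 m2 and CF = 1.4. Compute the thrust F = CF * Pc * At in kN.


F = 1.4 * 20e6 * 0.06 = 1.6800e+06 N = 1680.0 kN

1680.0 kN


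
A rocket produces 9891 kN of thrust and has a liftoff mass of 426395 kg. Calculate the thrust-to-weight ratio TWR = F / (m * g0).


TWR = 9891000 / (426395 * 9.81) = 2.36

2.36


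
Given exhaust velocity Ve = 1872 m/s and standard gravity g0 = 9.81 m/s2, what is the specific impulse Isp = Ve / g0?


Isp = Ve / g0 = 1872 / 9.81 = 190.8 s

190.8 s


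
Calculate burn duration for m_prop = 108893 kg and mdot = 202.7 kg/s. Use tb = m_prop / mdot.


tb = 108893 / 202.7 = 537.2 s

537.2 s


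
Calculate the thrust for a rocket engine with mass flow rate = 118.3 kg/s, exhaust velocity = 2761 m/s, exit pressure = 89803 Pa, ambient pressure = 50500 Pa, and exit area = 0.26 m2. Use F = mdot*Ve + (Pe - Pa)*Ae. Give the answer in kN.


F = 118.3 * 2761 + (89803 - 50500) * 0.26 = 336845.0 N = 336.8 kN

336.8 kN


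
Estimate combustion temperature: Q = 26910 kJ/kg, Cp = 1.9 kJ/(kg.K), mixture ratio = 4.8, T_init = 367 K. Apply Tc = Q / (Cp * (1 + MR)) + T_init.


Tc = 26910 / (1.9 * (1 + 4.8)) + 367 = 2809 K

2809 K


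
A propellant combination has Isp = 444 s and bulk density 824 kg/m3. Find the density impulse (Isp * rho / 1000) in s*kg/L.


rho*Isp = 444 * 824 / 1000 = 366 s*kg/L

366 s*kg/L


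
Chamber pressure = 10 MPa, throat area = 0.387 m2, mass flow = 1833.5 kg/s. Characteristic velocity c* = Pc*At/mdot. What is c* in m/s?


c* = 10e6 * 0.387 / 1833.5 = 2111 m/s

2111 m/s


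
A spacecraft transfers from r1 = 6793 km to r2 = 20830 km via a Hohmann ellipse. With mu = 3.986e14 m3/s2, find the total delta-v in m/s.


V1 = sqrt(mu/r1) = 7660.16 m/s
dV1 = V1*(sqrt(2*r2/(r1+r2)) - 1) = 1747.08 m/s
V2 = sqrt(mu/r2) = 4374.46 m/s
dV2 = V2*(1 - sqrt(2*r1/(r1+r2))) = 1306.6 m/s
Total dV = 3054 m/s

3054 m/s


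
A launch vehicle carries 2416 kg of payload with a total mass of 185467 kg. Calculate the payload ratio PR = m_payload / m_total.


PR = 2416 / 185467 = 0.013

0.013


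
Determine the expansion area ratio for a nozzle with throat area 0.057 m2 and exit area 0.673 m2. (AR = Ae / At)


AR = 0.673 / 0.057 = 11.8

11.8


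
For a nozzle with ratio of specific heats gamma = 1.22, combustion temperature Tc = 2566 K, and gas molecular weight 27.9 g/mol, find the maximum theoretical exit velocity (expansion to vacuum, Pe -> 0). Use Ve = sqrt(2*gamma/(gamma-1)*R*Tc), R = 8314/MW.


R = 8314 / 27.9 = 297.99 J/(kg.K)
Ve = sqrt(2 * 1.22 / (1.22 - 1) * 297.99 * 2566) = 2912 m/s

2912 m/s


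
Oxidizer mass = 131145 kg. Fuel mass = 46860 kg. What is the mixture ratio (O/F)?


MR = 131145 / 46860 = 2.8

2.8


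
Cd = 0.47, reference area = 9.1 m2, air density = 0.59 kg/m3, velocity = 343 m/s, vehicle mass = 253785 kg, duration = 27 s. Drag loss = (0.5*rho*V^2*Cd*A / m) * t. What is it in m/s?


D = 0.5 * 0.59 * 343^2 * 0.47 * 9.1 = 148439.51 N
a = 148439.51 / 253785 = 0.5849 m/s2
dV = 0.5849 * 27 = 15.8 m/s

15.8 m/s


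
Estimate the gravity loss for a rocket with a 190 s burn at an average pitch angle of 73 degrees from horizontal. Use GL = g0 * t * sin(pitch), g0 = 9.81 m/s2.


GL = 9.81 * 190 * sin(73 deg) = 1782 m/s

1782 m/s


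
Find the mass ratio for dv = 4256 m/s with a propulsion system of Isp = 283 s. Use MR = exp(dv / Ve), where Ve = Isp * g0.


Ve = 283 * 9.81 = 2776.23 m/s
MR = exp(4256 / 2776.23) = 4.632

4.632


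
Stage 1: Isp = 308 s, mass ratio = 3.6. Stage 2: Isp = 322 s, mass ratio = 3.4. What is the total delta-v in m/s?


dV1 = 308 * 9.81 * ln(3.6) = 3870.3 m/s
dV2 = 322 * 9.81 * ln(3.4) = 3865.7 m/s
Total dV = 3870.3 + 3865.7 = 7736.0 m/s ~ 7736 m/s

7736 m/s


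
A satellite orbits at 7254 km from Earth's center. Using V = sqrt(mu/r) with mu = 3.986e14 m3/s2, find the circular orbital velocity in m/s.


V = sqrt(3.986e14 / 7254000) = 7413 m/s

7413 m/s


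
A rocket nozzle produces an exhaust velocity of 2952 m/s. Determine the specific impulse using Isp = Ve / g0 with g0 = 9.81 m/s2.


Isp = Ve / g0 = 2952 / 9.81 = 300.9 s

300.9 s


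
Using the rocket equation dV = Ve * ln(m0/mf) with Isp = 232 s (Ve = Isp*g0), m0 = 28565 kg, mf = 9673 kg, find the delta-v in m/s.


Ve = 232 * 9.81 = 2275.92 m/s
dV = 2275.92 * ln(28565/9673) = 2464 m/s

2464 m/s


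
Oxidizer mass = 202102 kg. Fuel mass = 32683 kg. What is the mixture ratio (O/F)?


MR = 202102 / 32683 = 6.18

6.18


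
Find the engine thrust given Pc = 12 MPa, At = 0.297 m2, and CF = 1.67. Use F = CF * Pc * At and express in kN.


F = 1.67 * 12e6 * 0.297 = 5.9519e+06 N = 5951.9 kN

5951.9 kN


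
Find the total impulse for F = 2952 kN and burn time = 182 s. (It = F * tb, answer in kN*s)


It = 2952 * 182 = 537264 kN*s

537264 kN*s


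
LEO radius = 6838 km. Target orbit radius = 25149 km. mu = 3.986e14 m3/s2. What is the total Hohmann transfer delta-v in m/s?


V1 = sqrt(mu/r1) = 7634.91 m/s
dV1 = V1*(sqrt(2*r2/(r1+r2)) - 1) = 1939.07 m/s
V2 = sqrt(mu/r2) = 3981.15 m/s
dV2 = V2*(1 - sqrt(2*r1/(r1+r2))) = 1377.99 m/s
Total dV = 3317 m/s

3317 m/s


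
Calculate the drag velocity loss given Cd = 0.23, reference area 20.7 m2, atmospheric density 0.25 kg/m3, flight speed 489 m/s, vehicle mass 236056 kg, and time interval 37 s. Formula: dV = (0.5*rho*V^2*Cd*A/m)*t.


D = 0.5 * 0.25 * 489^2 * 0.23 * 20.7 = 142306.89 N
a = 142306.89 / 236056 = 0.6029 m/s2
dV = 0.6029 * 37 = 22.3 m/s

22.3 m/s


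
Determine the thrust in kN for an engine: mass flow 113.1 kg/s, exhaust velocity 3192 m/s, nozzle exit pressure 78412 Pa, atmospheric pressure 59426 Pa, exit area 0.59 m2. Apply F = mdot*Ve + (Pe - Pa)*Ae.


F = 113.1 * 3192 + (78412 - 59426) * 0.59 = 372217.0 N = 372.2 kN

372.2 kN


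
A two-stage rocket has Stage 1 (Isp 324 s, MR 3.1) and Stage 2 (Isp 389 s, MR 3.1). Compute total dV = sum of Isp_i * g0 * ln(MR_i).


dV1 = 324 * 9.81 * ln(3.1) = 3596.1 m/s
dV2 = 389 * 9.81 * ln(3.1) = 4317.5 m/s
Total dV = 3596.1 + 4317.5 = 7913.6 m/s ~ 7914 m/s

7914 m/s


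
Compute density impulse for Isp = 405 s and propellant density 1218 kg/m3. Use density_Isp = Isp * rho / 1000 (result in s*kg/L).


rho*Isp = 405 * 1218 / 1000 = 493 s*kg/L

493 s*kg/L


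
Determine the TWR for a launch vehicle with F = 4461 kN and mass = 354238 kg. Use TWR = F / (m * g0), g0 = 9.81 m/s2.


TWR = 4461000 / (354238 * 9.81) = 1.28

1.28


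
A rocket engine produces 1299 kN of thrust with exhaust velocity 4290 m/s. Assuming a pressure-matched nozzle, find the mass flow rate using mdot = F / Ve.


mdot = F / Ve = 1299000 / 4290 = 302.8 kg/s

302.8 kg/s


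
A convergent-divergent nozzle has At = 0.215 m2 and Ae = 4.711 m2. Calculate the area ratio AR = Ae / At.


AR = 4.711 / 0.215 = 21.9

21.9


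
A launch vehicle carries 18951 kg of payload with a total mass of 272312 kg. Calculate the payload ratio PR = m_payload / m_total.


PR = 18951 / 272312 = 0.0696

0.0696


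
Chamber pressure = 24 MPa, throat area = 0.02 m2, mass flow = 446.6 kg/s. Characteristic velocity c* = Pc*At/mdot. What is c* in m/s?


c* = 24e6 * 0.02 / 446.6 = 1075 m/s

1075 m/s


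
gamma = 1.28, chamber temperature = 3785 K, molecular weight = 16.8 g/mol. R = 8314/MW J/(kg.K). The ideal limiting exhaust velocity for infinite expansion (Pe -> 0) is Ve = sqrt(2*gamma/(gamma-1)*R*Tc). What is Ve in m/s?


R = 8314 / 16.8 = 494.88 J/(kg.K)
Ve = sqrt(2 * 1.28 / (1.28 - 1) * 494.88 * 3785) = 4138 m/s

4138 m/s


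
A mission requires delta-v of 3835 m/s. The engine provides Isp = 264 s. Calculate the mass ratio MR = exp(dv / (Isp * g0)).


Ve = 264 * 9.81 = 2589.84 m/s
MR = exp(3835 / 2589.84) = 4.396

4.396


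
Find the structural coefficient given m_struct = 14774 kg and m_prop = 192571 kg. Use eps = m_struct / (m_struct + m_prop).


eps = 14774 / (14774 + 192571) = 0.0713

0.0713


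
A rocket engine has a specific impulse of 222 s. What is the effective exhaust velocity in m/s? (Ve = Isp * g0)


Ve = Isp * g0 = 222 * 9.81 = 2177.8 m/s

2177.8 m/s


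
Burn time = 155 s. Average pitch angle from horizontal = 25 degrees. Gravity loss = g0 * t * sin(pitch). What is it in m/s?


GL = 9.81 * 155 * sin(25 deg) = 643 m/s

643 m/s


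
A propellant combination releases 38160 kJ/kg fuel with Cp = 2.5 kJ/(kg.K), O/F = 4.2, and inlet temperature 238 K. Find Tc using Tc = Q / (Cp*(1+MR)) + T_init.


Tc = 38160 / (2.5 * (1 + 4.2)) + 238 = 3173 K

3173 K


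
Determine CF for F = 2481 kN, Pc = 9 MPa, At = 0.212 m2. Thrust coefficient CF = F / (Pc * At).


CF = 2481000 / (9e6 * 0.212) = 1.3

1.3


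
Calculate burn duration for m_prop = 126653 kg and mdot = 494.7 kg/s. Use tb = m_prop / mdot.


tb = 126653 / 494.7 = 256.0 s

256.0 s


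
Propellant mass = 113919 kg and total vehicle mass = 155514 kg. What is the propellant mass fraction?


PMF = 113919 / 155514 = 0.733

0.733


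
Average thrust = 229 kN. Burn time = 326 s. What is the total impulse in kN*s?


It = 229 * 326 = 74654 kN*s

74654 kN*s


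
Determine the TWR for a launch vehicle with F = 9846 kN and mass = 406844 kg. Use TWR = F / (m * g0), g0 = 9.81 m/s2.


TWR = 9846000 / (406844 * 9.81) = 2.47

2.47


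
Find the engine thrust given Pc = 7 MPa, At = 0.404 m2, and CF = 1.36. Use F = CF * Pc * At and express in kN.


F = 1.36 * 7e6 * 0.404 = 3.8461e+06 N = 3846.1 kN

3846.1 kN


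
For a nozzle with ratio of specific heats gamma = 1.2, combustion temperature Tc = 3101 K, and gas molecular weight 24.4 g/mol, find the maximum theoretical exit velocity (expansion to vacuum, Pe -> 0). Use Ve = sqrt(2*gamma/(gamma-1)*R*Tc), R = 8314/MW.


R = 8314 / 24.4 = 340.74 J/(kg.K)
Ve = sqrt(2 * 1.2 / (1.2 - 1) * 340.74 * 3101) = 3561 m/s

3561 m/s


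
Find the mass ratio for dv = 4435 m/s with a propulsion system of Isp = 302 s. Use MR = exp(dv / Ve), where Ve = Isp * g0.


Ve = 302 * 9.81 = 2962.62 m/s
MR = exp(4435 / 2962.62) = 4.468

4.468


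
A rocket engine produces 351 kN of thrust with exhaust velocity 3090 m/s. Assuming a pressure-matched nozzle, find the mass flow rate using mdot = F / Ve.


mdot = F / Ve = 351000 / 3090 = 113.6 kg/s

113.6 kg/s


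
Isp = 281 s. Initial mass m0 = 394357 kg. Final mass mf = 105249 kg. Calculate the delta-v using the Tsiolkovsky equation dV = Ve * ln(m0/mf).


Ve = 281 * 9.81 = 2756.61 m/s
dV = 2756.61 * ln(394357/105249) = 3641 m/s

3641 m/s


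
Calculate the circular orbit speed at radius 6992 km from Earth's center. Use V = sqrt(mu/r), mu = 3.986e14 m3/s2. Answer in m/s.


V = sqrt(3.986e14 / 6992000) = 7550 m/s

7550 m/s


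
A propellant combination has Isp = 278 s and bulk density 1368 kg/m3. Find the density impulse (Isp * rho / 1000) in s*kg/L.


rho*Isp = 278 * 1368 / 1000 = 380 s*kg/L

380 s*kg/L


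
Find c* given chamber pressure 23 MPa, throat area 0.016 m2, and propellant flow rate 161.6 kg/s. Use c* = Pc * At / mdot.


c* = 23e6 * 0.016 / 161.6 = 2277 m/s

2277 m/s


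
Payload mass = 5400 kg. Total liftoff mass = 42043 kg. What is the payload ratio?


PR = 5400 / 42043 = 0.1284

0.1284


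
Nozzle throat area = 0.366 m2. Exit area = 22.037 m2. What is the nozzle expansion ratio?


AR = 22.037 / 0.366 = 60.2

60.2


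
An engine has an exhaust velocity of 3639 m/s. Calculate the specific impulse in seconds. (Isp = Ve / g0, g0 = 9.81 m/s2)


Isp = Ve / g0 = 3639 / 9.81 = 370.9 s

370.9 s


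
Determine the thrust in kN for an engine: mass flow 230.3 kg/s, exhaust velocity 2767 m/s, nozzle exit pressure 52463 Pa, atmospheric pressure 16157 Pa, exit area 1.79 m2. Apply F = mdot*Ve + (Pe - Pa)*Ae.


F = 230.3 * 2767 + (52463 - 16157) * 1.79 = 702228.0 N = 702.2 kN

702.2 kN


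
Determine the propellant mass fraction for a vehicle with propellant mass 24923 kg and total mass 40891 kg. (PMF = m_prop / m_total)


PMF = 24923 / 40891 = 0.609

0.609


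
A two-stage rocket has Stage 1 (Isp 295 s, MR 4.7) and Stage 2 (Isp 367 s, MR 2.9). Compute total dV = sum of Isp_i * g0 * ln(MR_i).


dV1 = 295 * 9.81 * ln(4.7) = 4478.6 m/s
dV2 = 367 * 9.81 * ln(2.9) = 3833.2 m/s
Total dV = 4478.6 + 3833.2 = 8311.8 m/s ~ 8312 m/s

8312 m/s


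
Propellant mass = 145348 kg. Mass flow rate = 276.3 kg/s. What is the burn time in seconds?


tb = 145348 / 276.3 = 526.1 s

526.1 s


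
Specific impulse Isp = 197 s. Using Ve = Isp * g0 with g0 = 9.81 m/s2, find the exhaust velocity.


Ve = Isp * g0 = 197 * 9.81 = 1932.6 m/s

1932.6 m/s


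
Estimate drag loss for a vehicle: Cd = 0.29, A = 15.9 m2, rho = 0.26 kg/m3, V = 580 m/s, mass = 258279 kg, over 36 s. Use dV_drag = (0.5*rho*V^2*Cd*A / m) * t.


D = 0.5 * 0.26 * 580^2 * 0.29 * 15.9 = 201648.25 N
a = 201648.25 / 258279 = 0.7807 m/s2
dV = 0.7807 * 36 = 28.1 m/s

28.1 m/s


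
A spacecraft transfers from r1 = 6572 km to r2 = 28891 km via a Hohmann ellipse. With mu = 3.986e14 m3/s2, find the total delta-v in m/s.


V1 = sqrt(mu/r1) = 7787.89 m/s
dV1 = V1*(sqrt(2*r2/(r1+r2)) - 1) = 2153.07 m/s
V2 = sqrt(mu/r2) = 3714.39 m/s
dV2 = V2*(1 - sqrt(2*r1/(r1+r2))) = 1453.06 m/s
Total dV = 3606 m/s

3606 m/s


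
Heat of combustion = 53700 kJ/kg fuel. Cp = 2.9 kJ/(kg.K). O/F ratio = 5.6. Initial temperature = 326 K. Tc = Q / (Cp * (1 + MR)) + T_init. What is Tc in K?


Tc = 53700 / (2.9 * (1 + 5.6)) + 326 = 3132 K

3132 K


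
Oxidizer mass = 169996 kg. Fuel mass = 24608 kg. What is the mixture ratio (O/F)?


MR = 169996 / 24608 = 6.91

6.91


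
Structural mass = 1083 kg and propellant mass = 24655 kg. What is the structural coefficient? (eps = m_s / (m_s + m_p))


eps = 1083 / (1083 + 24655) = 0.0421

0.0421


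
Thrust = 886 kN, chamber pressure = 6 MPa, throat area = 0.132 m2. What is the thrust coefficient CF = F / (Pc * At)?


CF = 886000 / (6e6 * 0.132) = 1.12

1.12


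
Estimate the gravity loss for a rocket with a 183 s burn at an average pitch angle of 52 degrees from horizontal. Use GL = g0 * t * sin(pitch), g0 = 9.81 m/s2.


GL = 9.81 * 183 * sin(52 deg) = 1415 m/s

1415 m/s


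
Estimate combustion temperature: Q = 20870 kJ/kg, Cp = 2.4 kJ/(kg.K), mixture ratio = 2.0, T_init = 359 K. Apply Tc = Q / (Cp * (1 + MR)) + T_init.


Tc = 20870 / (2.4 * (1 + 2.0)) + 359 = 3258 K

3258 K


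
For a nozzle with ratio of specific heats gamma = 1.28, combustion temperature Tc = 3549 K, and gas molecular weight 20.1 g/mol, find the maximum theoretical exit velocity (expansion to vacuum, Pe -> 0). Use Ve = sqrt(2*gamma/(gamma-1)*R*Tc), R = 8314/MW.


R = 8314 / 20.1 = 413.63 J/(kg.K)
Ve = sqrt(2 * 1.28 / (1.28 - 1) * 413.63 * 3549) = 3664 m/s

3664 m/s


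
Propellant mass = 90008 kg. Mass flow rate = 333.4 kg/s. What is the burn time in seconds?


tb = 90008 / 333.4 = 270.0 s

270.0 s


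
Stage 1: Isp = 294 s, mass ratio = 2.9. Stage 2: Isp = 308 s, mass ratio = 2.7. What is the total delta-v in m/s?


dV1 = 294 * 9.81 * ln(2.9) = 3070.8 m/s
dV2 = 308 * 9.81 * ln(2.7) = 3001.1 m/s
Total dV = 3070.8 + 3001.1 = 6071.9 m/s ~ 6072 m/s

6072 m/s


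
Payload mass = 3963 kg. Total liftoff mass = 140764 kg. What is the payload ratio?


PR = 3963 / 140764 = 0.0282

0.0282


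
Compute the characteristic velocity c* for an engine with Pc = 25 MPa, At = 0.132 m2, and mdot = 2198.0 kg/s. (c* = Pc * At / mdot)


c* = 25e6 * 0.132 / 2198.0 = 1501 m/s

1501 m/s


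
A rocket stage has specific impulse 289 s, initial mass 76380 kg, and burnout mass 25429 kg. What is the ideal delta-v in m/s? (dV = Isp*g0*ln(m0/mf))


Ve = 289 * 9.81 = 2835.09 m/s
dV = 2835.09 * ln(76380/25429) = 3118 m/s

3118 m/s


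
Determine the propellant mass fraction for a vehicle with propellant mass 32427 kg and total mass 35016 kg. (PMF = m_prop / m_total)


PMF = 32427 / 35016 = 0.926

0.926


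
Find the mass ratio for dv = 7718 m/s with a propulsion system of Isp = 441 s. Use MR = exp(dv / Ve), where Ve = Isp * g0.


Ve = 441 * 9.81 = 4326.21 m/s
MR = exp(7718 / 4326.21) = 5.954

5.954


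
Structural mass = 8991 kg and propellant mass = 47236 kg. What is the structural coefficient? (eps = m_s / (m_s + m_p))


eps = 8991 / (8991 + 47236) = 0.1599

0.1599


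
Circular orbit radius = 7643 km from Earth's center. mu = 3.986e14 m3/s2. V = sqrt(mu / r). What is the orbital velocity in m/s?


V = sqrt(3.986e14 / 7643000) = 7222 m/s

7222 m/s


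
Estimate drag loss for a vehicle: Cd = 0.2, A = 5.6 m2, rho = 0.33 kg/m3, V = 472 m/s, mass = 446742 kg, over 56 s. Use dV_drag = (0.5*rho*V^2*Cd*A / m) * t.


D = 0.5 * 0.33 * 472^2 * 0.2 * 5.6 = 41170.48 N
a = 41170.48 / 446742 = 0.0922 m/s2
dV = 0.0922 * 56 = 5.2 m/s

5.2 m/s


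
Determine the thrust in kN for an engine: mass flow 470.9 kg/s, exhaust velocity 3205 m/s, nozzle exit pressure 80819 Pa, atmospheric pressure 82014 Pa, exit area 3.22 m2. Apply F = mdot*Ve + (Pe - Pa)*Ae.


F = 470.9 * 3205 + (80819 - 82014) * 3.22 = 1.5054e+06 N = 1505.4 kN

1505.4 kN


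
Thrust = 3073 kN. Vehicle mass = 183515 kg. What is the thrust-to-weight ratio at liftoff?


TWR = 3073000 / (183515 * 9.81) = 1.71

1.71


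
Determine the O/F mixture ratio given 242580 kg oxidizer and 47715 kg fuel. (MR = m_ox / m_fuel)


MR = 242580 / 47715 = 5.08

5.08


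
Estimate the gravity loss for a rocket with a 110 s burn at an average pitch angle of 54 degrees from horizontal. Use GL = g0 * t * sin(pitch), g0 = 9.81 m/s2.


GL = 9.81 * 110 * sin(54 deg) = 873 m/s

873 m/s


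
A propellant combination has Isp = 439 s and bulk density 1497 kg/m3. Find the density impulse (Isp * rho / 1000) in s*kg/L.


rho*Isp = 439 * 1497 / 1000 = 657 s*kg/L

657 s*kg/L


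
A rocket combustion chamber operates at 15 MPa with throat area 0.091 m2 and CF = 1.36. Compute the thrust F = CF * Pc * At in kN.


F = 1.36 * 15e6 * 0.091 = 1.8564e+06 N = 1856.4 kN

1856.4 kN


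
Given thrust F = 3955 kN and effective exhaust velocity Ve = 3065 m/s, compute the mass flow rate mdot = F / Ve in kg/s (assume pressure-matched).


mdot = F / Ve = 3955000 / 3065 = 1290.4 kg/s

1290.4 kg/s


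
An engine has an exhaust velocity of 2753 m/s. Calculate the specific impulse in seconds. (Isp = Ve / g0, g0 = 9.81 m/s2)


Isp = Ve / g0 = 2753 / 9.81 = 280.6 s

280.6 s


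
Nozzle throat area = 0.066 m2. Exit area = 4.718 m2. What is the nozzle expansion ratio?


AR = 4.718 / 0.066 = 71.5

71.5


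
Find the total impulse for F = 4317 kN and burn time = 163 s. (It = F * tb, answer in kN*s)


It = 4317 * 163 = 703671 kN*s

703671 kN*s


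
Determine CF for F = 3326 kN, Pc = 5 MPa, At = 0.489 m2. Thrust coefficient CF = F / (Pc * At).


CF = 3326000 / (5e6 * 0.489) = 1.36

1.36


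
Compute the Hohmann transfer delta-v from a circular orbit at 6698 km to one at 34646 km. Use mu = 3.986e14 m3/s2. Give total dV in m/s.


V1 = sqrt(mu/r1) = 7714.29 m/s
dV1 = V1*(sqrt(2*r2/(r1+r2)) - 1) = 2272.62 m/s
V2 = sqrt(mu/r2) = 3391.89 m/s
dV2 = V2*(1 - sqrt(2*r1/(r1+r2))) = 1461.15 m/s
Total dV = 3734 m/s

3734 m/s


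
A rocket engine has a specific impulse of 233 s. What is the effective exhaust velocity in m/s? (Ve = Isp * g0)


Ve = Isp * g0 = 233 * 9.81 = 2285.7 m/s

2285.7 m/s


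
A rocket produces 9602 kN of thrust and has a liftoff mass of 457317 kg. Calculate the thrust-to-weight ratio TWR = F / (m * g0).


TWR = 9602000 / (457317 * 9.81) = 2.14

2.14


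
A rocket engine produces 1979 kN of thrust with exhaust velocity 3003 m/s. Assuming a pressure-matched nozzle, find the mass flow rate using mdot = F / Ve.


mdot = F / Ve = 1979000 / 3003 = 659.0 kg/s

659.0 kg/s


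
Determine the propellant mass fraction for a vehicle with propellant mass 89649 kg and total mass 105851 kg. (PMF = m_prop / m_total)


PMF = 89649 / 105851 = 0.847

0.847


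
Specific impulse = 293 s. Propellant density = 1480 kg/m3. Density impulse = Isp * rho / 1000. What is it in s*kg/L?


rho*Isp = 293 * 1480 / 1000 = 434 s*kg/L

434 s*kg/L


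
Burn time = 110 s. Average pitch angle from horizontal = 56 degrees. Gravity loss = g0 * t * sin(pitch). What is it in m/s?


GL = 9.81 * 110 * sin(56 deg) = 895 m/s

895 m/s


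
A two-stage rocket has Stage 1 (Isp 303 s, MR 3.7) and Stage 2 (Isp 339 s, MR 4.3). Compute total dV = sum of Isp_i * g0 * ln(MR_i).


dV1 = 303 * 9.81 * ln(3.7) = 3888.9 m/s
dV2 = 339 * 9.81 * ln(4.3) = 4850.8 m/s
Total dV = 3888.9 + 4850.8 = 8739.7 m/s ~ 8740 m/s

8740 m/s


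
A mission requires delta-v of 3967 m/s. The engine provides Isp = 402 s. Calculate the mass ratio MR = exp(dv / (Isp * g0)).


Ve = 402 * 9.81 = 3943.62 m/s
MR = exp(3967 / 3943.62) = 2.734

2.734


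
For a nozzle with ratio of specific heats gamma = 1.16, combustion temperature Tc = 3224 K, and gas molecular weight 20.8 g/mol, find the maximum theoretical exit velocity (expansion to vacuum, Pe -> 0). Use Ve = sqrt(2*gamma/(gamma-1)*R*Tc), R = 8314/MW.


R = 8314 / 20.8 = 399.71 J/(kg.K)
Ve = sqrt(2 * 1.16 / (1.16 - 1) * 399.71 * 3224) = 4323 m/s

4323 m/s


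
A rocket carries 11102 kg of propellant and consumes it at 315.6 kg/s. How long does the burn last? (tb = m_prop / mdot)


tb = 11102 / 315.6 = 35.2 s

35.2 s


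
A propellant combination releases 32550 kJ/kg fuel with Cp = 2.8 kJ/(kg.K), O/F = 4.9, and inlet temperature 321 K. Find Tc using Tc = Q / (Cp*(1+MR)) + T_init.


Tc = 32550 / (2.8 * (1 + 4.9)) + 321 = 2291 K

2291 K


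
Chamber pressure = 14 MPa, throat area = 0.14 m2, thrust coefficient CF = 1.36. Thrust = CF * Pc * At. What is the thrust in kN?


F = 1.36 * 14e6 * 0.14 = 2.6656e+06 N = 2665.6 kN

2665.6 kN


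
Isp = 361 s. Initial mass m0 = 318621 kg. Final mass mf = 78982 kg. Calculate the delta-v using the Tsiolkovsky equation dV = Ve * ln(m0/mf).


Ve = 361 * 9.81 = 3541.41 m/s
dV = 3541.41 * ln(318621/78982) = 4939 m/s

4939 m/s


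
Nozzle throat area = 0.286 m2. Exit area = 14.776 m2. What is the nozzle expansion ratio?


AR = 14.776 / 0.286 = 51.7

51.7


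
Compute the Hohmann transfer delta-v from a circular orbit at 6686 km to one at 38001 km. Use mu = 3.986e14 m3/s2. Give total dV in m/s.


V1 = sqrt(mu/r1) = 7721.21 m/s
dV1 = V1*(sqrt(2*r2/(r1+r2)) - 1) = 2348.28 m/s
V2 = sqrt(mu/r2) = 3238.7 m/s
dV2 = V2*(1 - sqrt(2*r1/(r1+r2))) = 1467.05 m/s
Total dV = 3815 m/s

3815 m/s


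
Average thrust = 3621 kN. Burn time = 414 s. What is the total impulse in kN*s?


It = 3621 * 414 = 1499094 kN*s

1499094 kN*s


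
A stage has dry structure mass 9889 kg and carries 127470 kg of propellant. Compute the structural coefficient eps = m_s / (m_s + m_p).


eps = 9889 / (9889 + 127470) = 0.072

0.072


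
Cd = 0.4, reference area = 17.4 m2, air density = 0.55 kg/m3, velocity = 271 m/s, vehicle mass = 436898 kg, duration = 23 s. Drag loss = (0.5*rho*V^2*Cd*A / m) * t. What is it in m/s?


D = 0.5 * 0.55 * 271^2 * 0.4 * 17.4 = 140566.07 N
a = 140566.07 / 436898 = 0.3217 m/s2
dV = 0.3217 * 23 = 7.4 m/s

7.4 m/s
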